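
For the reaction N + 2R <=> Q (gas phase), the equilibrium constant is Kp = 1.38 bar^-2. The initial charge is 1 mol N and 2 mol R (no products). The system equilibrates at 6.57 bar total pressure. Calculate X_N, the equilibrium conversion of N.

Let X = conversion of N (basis 1 mol N); extent of reaction ξ = X.
Moles: n_N = 1 − X; n_R = 2 − 2X; n_Q = X.
n_T = Σnᵢ = 3 − 2X.
With p_i = (n_i/n_T)P, Kp = p_Q / (p_N p_R^2).
Equating to 1.38 bar^-2 and solving on 0 < X < 1: X = 0.814.

X = 0.814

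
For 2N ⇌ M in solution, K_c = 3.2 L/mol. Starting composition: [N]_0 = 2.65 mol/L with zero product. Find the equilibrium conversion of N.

Let X = conversion of N; extent ξ = 2.65X/2 mol/L.
Concentrations: [N] = 2.65 − 2.65X; [M] = 1.32X.
K_c = [M] / ([N]^2).
Equating to 3.2 L/mol: the physical root is X = 0.785.

X = 0.785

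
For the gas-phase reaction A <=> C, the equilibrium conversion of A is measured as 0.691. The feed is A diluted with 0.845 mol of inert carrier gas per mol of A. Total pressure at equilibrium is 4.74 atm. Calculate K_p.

Basis: 1 mol A initially; let X = conversion of A. Extent ξ = X.
Moles: n_A = 1 − X; n_C = X; n_I = 0.845 (inert).
n_T stays at 1.84 (no change in mole number).
At X = 0.691: n_A = 0.309, n_C = 0.691, n_T = 1.84.
p_i = (n_i/n_T)·P. K_p = p_C / (p_A) = 2.24.

K_p = 2.24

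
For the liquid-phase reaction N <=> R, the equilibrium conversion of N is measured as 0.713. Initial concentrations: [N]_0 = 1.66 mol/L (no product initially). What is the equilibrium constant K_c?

Let X = conversion of N.
Concentrations: [N] = 1.66 − 1.66X; [R] = 1.66X.
At X = 0.713: [N] = 0.476, [R] = 1.18.
K_c = [R] / ([N]) = 2.48.

K_c = 2.48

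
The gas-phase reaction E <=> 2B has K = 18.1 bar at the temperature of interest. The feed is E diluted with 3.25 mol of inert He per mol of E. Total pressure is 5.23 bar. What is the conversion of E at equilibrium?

Take 1 mol E as basis and let X be its fractional conversion, so ξ = X.
Species balance: n_E = 1 − X; n_B = 2X; n_I = 3.25 (inert).
Total moles n_T = 4.25 + X.
With p_i = (n_i/n_T)P, K = p_B^2 / (p_E).
This yields a degree-2 equation in X; solving on (0,1), X = 0.840.

X = 0.840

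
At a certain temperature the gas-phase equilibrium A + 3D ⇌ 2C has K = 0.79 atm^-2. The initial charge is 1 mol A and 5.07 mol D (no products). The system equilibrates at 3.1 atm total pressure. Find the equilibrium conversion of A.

X = 0.739

Basis: 1 mol A initially; let X = conversion of A. Extent ξ = X.
At extent ξ: n_A = 1 − X; n_D = 5.07 − 3X; n_C = 2X.
Total moles n_T = 6.07 − 2X.
Mole fractions y_i = n_i/n_T; K = p_C^2 / (p_A p_D^3) with p_i = y_i·P.
Equating to 0.79 atm^-2 and solving on 0 < X < 1: X = 0.739.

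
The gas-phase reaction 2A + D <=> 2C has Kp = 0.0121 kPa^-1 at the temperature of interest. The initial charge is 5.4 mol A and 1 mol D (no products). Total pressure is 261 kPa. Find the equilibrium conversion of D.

X = 0.742

Basis: 1 mol D initially; let X = conversion of D. Extent ξ = X.
At extent ξ: n_A = 5.4 − 2X; n_D = 1 − X; n_C = 2X.
Summing: n_T = 6.4 − X.
y_i = n_i/n_T, p_i = y_i·P. Kp = p_C^2 / (p_A^2 p_D).
Equating to 0.0121 kPa^-1 and solving on 0 < X < 1: X = 0.742.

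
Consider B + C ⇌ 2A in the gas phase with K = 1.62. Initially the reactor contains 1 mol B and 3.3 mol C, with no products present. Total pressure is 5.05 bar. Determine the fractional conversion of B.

Let X = conversion of B (basis 1 mol B); extent of reaction ξ = X.
Species balance: n_B = 1 − X; n_C = 3.3 − X; n_A = 2X.
Total moles n_T = 4.3 (Δν = 0, constant).
y_i = n_i/n_T, p_i = y_i·P. K = p_A^2 / (p_B p_C).
Substituting and setting equal to 1.62 gives a polynomial in X; the root in (0,1) is X = 0.631.

X = 0.631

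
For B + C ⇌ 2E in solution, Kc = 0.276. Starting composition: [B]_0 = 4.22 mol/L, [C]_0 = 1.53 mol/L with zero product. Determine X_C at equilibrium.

X = 0.334

Let X = conversion of C; extent ξ = 1.53·X mol/L.
Concentrations: [B] = 4.22 − 1.53X; [C] = 1.53 − 1.53X; [E] = 3.06X.
Kc = [E]^2 / ([B] [C]).
Solving Kc = 0.276 for X ∈ (0,1): X = 0.334.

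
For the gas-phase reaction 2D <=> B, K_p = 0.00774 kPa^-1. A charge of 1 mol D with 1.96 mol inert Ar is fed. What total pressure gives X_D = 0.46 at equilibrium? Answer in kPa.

P = 278 kPa

Basis: 1 mol D initially; let X = conversion of D. Extent ξ = 0.5X.
Species balance: n_D = 1 − X; n_B = 0.5X; n_I = 1.96 (inert).
Total moles n_T = 2.96 − 0.5X.
K_p = p_B / (p_D^2) with p_i = (n_i/n_T)·P.
At X = 0.46: the mole-fraction product g(X) = Π y_i^ν_i = 2.153. Since K_p = g(X)·P^{-1}, P = (g/K_p)^(1/1) = (2.153/0.00774)^(1/1) = 278 kPa.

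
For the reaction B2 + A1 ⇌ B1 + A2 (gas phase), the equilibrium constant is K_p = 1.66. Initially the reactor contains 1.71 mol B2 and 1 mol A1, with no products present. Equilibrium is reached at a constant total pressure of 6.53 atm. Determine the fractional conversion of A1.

X = 0.704

Let X = conversion of A1 (basis 1 mol A1); extent of reaction ξ = X.
Species balance: n_B2 = 1.71 − X; n_A1 = 1 − X; n_B1 = X; n_A2 = X.
Total moles n_T = 2.71 (Δν = 0, constant).
Mole fractions y_i = n_i/n_T; K_p = p_B1 p_A2 / (p_B2 p_A1) with p_i = y_i·P.
This yields a degree-2 equation in X; solving on (0,1), X = 0.704.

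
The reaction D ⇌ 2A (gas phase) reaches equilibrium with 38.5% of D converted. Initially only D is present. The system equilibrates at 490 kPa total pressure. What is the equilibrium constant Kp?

Kp = 341 kPa

Let X = conversion of D (basis 1 mol D); extent of reaction ξ = X.
Species balance: n_D = 1 − X; n_A = 2X.
Total moles n_T = 1 + X.
At X = 0.385: n_D = 0.615, n_A = 0.77, n_T = 1.39.
p_i = (n_i/n_T)·P. Kp = p_A^2 / (p_D) = 341 kPa.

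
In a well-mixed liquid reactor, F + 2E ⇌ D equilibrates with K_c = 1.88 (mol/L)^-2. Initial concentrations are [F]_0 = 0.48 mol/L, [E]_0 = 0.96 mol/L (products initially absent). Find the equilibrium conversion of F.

X = 0.391

Let X = conversion of F; extent ξ = 0.48·X mol/L.
Concentrations: [F] = 0.48 − 0.48X; [E] = 0.96 − 0.96X; [D] = 0.48X.
K_c = [D] / ([F] [E]^2).
Solving K_c = 1.88 for X ∈ (0,1): X = 0.391.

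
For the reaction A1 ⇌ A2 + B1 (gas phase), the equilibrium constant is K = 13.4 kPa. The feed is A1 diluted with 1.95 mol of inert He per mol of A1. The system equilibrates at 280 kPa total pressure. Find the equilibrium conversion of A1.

X = 0.325

Basis: 1 mol A1 initially; let X = conversion of A1. Extent ξ = X.
At extent ξ: n_A1 = 1 − X; n_A2 = X; n_B1 = X; n_I = 1.95 (inert).
n_T = Σnᵢ = 2.95 + X.
With p_i = (n_i/n_T)P, K = p_A2 p_B1 / (p_A1).
Equating to 13.4 kPa and solving on 0 < X < 1: X = 0.325.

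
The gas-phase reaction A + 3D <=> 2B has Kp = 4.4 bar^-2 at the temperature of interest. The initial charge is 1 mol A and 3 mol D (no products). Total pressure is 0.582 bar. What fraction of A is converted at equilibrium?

X = 0.378

Let X = conversion of A (basis 1 mol A); extent of reaction ξ = X.
Moles: n_A = 1 − X; n_D = 3 − 3X; n_B = 2X.
Total moles n_T = 4 − 2X.
Mole fractions y_i = n_i/n_T; Kp = p_B^2 / (p_A p_D^3) with p_i = y_i·P.
Substituting and setting equal to 4.4 bar^-2 gives a polynomial in X; the root in (0,1) is X = 0.378.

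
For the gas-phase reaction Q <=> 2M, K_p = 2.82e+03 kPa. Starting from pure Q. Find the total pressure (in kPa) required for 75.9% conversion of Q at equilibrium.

P = 519 kPa

Take 1 mol Q as basis and let X be its fractional conversion, so ξ = X.
At extent ξ: n_Q = 1 − X; n_M = 2X.
n_T = Σnᵢ = 1 + X.
K_p = p_M^2 / (p_Q) with p_i = (n_i/n_T)·P.
At X = 0.759: the mole-fraction product g(X) = Π y_i^ν_i = 5.436. Since K_p = g(X)·P^{1}, P = (K_p/g)^(1/1) = (2.82e+03/5.436)^(1/1) = 519 kPa.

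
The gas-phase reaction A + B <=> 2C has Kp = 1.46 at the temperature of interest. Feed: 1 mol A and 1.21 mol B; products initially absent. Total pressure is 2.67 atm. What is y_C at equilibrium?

Basis: 1 mol A initially; let X = conversion of A. Extent ξ = X.
Mole table: n_A = 1 − X; n_B = 1.21 − X; n_C = 2X.
n_T stays at 2.21 (no change in mole number).
y_i = n_i/n_T, p_i = y_i·P. Kp = p_C^2 / (p_A p_B).
Substituting and setting equal to 1.46 gives a polynomial in X; the root in (0,1) is X = 0.413.
Then n_C = 0.826, n_T = 2.21, so y_C = 0.374.

y_C = 0.374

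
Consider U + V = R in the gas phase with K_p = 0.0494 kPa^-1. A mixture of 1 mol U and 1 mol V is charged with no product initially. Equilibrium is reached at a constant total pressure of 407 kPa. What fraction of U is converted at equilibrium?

X = 0.782

Basis: 1 mol U initially; let X = conversion of U. Extent ξ = X.
Moles: n_U = 1 − X; n_V = 1 − X; n_R = X.
n_T = Σnᵢ = 2 − X.
With p_i = (n_i/n_T)P, K_p = p_R / (p_U p_V).
Equating to 0.0494 kPa^-1 and solving on 0 < X < 1: X = 0.782.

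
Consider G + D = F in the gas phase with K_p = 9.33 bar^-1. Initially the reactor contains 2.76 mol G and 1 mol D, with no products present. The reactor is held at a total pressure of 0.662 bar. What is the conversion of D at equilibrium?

X = 0.803

Basis: 1 mol D initially; let X = conversion of D. Extent ξ = X.
At extent ξ: n_G = 2.76 − X; n_D = 1 − X; n_F = X.
Total moles n_T = 3.76 − X.
With p_i = (n_i/n_T)P, K_p = p_F / (p_G p_D).
Substituting and setting equal to 9.33 bar^-1 gives a polynomial in X; the root in (0,1) is X = 0.803.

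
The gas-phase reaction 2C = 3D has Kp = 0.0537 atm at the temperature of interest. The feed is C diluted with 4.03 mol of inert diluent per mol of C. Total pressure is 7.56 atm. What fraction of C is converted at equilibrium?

X = 0.192

Let X = conversion of C (basis 1 mol C); extent of reaction ξ = 0.5X.
Mole table: n_C = 1 − X; n_D = 1.5X; n_I = 4.03 (inert).
Summing: n_T = 5.03 + 0.5X.
y_i = n_i/n_T, p_i = y_i·P. Kp = p_D^3 / (p_C^2).
Setting this equal to 0.0537 atm and taking the physical root (0 < X < 1) gives X = 0.192.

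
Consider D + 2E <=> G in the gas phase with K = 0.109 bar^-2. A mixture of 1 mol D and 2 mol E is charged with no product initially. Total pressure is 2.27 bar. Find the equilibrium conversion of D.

Basis: 1 mol D initially; let X = conversion of D. Extent ξ = X.
Moles: n_D = 1 − X; n_E = 2 − 2X; n_G = X.
Total moles n_T = 3 − 2X.
Mole fractions y_i = n_i/n_T; K = p_G / (p_D p_E^2) with p_i = y_i·P.
Setting this equal to 0.109 bar^-2 and taking the physical root (0 < X < 1) gives X = 0.178.

X = 0.178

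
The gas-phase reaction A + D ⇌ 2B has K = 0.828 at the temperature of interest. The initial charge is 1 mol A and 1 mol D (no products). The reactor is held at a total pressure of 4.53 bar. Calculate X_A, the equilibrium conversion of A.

X = 0.313

Take 1 mol A as basis and let X be its fractional conversion, so ξ = X.
Mole table: n_A = 1 − X; n_D = 1 − X; n_B = 2X.
Total moles n_T = 2 (Δν = 0, constant).
With p_i = (n_i/n_T)P, K = p_B^2 / (p_A p_D).
Setting this equal to 0.828 and taking the physical root (0 < X < 1) gives X = 0.313.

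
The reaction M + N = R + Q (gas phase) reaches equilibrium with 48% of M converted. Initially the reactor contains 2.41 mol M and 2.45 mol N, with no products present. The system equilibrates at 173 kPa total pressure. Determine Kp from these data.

Kp = 0.826

Basis: 2.41 mol M initially; let X = conversion of M. Extent ξ = 2.41X.
Moles: n_M = 2.41 − 2.41X; n_N = 2.45 − 2.41X; n_R = 2.41X; n_Q = 2.41X.
n_T stays at 4.86 (no change in mole number).
At X = 0.48: n_M = 1.25, n_N = 1.29, n_R = 1.16, n_Q = 1.16, n_T = 4.86.
p_i = (n_i/n_T)·P. Kp = p_R p_Q / (p_M p_N) = 0.826.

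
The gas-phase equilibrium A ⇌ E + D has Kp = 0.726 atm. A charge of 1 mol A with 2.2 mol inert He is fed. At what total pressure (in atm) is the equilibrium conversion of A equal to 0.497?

Let X = conversion of A (basis 1 mol A); extent of reaction ξ = X.
Moles: n_A = 1 − X; n_E = X; n_D = X; n_I = 2.2 (inert).
n_T = Σnᵢ = 3.2 + X.
Kp = p_E p_D / (p_A) with p_i = (n_i/n_T)·P.
At X = 0.497: the mole-fraction product g(X) = Π y_i^ν_i = 0.1328. Since Kp = g(X)·P^{1}, P = (Kp/g)^(1/1) = (0.726/0.1328)^(1/1) = 5.47 atm.

P = 5.47 atm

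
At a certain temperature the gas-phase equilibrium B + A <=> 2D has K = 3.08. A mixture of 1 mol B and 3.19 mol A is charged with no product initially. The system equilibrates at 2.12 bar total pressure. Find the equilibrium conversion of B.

Take 1 mol B as basis and let X be its fractional conversion, so ξ = X.
Species balance: n_B = 1 − X; n_A = 3.19 − X; n_D = 2X.
n_T stays at 4.19 (no change in mole number).
Mole fractions y_i = n_i/n_T; K = p_D^2 / (p_B p_A) with p_i = y_i·P.
Equating to 3.08 and solving on 0 < X < 1: X = 0.724.

X = 0.724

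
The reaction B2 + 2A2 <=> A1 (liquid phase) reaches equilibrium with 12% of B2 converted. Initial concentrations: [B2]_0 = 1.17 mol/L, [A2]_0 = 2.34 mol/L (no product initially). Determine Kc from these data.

Kc = 0.0322 (mol/L)^-2

Let X = conversion of B2.
Concentrations: [B2] = 1.17 − 1.17X; [A2] = 2.34 − 2.34X; [A1] = 1.17X.
At X = 0.12: [B2] = 1.03, [A2] = 2.06, [A1] = 0.14.
Kc = [A1] / ([B2] [A2]^2) = 0.0322 (mol/L)^-2.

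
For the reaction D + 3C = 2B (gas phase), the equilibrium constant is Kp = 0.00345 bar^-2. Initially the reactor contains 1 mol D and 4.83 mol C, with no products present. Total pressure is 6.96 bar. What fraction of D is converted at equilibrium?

X = 0.267

Take 1 mol D as basis and let X be its fractional conversion, so ξ = X.
Moles: n_D = 1 − X; n_C = 4.83 − 3X; n_B = 2X.
n_T = Σnᵢ = 5.83 − 2X.
y_i = n_i/n_T, p_i = y_i·P. Kp = p_B^2 / (p_D p_C^3).
Equating to 0.00345 bar^-2 and solving on 0 < X < 1: X = 0.267.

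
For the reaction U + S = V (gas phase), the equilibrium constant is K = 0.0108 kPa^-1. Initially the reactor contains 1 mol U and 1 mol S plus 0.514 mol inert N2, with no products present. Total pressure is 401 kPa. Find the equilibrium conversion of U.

Basis: 1 mol U initially; let X = conversion of U. Extent ξ = X.
Species balance: n_U = 1 − X; n_S = 1 − X; n_V = X; n_I = 0.514 (inert).
Total moles n_T = 2.51 − X.
Mole fractions y_i = n_i/n_T; K = p_V / (p_U p_S) with p_i = y_i·P.
This yields a degree-2 equation in X; solving on (0,1), X = 0.513.

X = 0.513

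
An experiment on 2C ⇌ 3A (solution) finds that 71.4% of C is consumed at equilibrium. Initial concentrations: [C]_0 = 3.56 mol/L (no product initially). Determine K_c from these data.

Let X = conversion of C.
Concentrations: [C] = 3.56 − 3.56X; [A] = 5.34X.
At X = 0.714: [C] = 1.02, [A] = 3.81.
K_c = [A]^3 / ([C]^2) = 53.5 mol/L.

K_c = 53.5 mol/L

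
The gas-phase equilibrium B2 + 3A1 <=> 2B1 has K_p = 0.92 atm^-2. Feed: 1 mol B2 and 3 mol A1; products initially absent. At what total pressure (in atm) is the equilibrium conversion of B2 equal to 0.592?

P = 4.02 atm

Basis: 1 mol B2 initially; let X = conversion of B2. Extent ξ = X.
Mole table: n_B2 = 1 − X; n_A1 = 3 − 3X; n_B1 = 2X.
Summing: n_T = 4 − 2X.
K_p = p_B1^2 / (p_B2 p_A1^3) with p_i = (n_i/n_T)·P.
At X = 0.592: the mole-fraction product g(X) = Π y_i^ν_i = 14.86. Since K_p = g(X)·P^{-2}, P = (g/K_p)^(1/2) = (14.86/0.92)^(1/2) = 4.02 atm.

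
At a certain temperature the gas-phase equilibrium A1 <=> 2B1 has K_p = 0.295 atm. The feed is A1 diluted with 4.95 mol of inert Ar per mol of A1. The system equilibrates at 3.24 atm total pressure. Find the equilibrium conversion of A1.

Let X = conversion of A1 (basis 1 mol A1); extent of reaction ξ = X.
At extent ξ: n_A1 = 1 − X; n_B1 = 2X; n_I = 4.95 (inert).
n_T = Σnᵢ = 5.95 + X.
Mole fractions y_i = n_i/n_T; K_p = p_B1^2 / (p_A1) with p_i = y_i·P.
This yields a degree-2 equation in X; solving on (0,1), X = 0.313.

X = 0.313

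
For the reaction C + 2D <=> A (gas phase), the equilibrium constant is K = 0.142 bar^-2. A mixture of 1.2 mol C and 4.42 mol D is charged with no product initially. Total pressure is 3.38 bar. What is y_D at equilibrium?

Basis: 1.2 mol C initially; let X = conversion of C. Extent ξ = 1.2X.
At extent ξ: n_C = 1.2 − 1.2X; n_D = 4.42 − 2.4X; n_A = 1.2X.
Total moles n_T = 5.62 − 2.4X.
Mole fractions y_i = n_i/n_T; K = p_A / (p_C p_D^2) with p_i = y_i·P.
This yields a degree-3 equation in X; solving on (0,1), X = 0.466.
Then n_D = 3.3, n_T = 4.5, so y_D = 0.733.

y_D = 0.733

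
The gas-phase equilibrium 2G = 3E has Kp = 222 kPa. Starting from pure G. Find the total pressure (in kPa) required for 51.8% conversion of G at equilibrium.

Basis: 1 mol G initially; let X = conversion of G. Extent ξ = 0.5X.
Species balance: n_G = 1 − X; n_E = 1.5X.
Total moles n_T = 1 + 0.5X.
Kp = p_E^3 / (p_G^2) with p_i = (n_i/n_T)·P.
At X = 0.518: the mole-fraction product g(X) = Π y_i^ν_i = 1.604. Since Kp = g(X)·P^{1}, P = (Kp/g)^(1/1) = (222/1.604)^(1/1) = 138 kPa.

P = 138 kPa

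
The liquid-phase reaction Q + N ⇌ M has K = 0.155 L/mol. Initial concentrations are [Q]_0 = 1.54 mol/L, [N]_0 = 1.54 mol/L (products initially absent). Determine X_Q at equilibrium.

X = 0.166

Let X = conversion of Q; extent ξ = 1.54·X mol/L.
Concentrations: [Q] = 1.54 − 1.54X; [N] = 1.54 − 1.54X; [M] = 1.54X.
K = [M] / ([Q] [N]).
This equals 0.155 at X = 0.166 (the root in 0 < X < 1).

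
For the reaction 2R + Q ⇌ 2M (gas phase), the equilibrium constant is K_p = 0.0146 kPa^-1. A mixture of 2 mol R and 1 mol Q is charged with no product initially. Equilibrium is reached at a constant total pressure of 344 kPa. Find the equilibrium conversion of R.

Let X = conversion of R (basis 2 mol R); extent of reaction ξ = X.
Species balance: n_R = 2 − 2X; n_Q = 1 − X; n_M = 2X.
n_T = Σnᵢ = 3 − X.
With p_i = (n_i/n_T)P, K_p = p_M^2 / (p_R^2 p_Q).
Setting this equal to 0.0146 kPa^-1 and taking the physical root (0 < X < 1) gives X = 0.500.

X = 0.500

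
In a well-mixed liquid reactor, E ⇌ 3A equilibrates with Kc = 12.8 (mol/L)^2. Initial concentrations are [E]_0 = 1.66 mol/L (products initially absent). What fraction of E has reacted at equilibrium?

X = 0.454

Let X = conversion of E; extent ξ = 1.66·X mol/L.
Concentrations: [E] = 1.66 − 1.66X; [A] = 4.98X.
Kc = [A]^3 / ([E]).
This equals 12.8 at X = 0.454 (the root in 0 < X < 1).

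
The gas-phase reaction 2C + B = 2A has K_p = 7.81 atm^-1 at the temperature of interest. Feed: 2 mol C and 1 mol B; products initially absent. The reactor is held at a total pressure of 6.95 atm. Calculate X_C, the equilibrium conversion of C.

X = 0.721

Take 2 mol C as basis and let X be its fractional conversion, so ξ = X.
Mole table: n_C = 2 − 2X; n_B = 1 − X; n_A = 2X.
Total moles n_T = 3 − X.
Mole fractions y_i = n_i/n_T; K_p = p_A^2 / (p_C^2 p_B) with p_i = y_i·P.
Equating to 7.81 atm^-1 and solving on 0 < X < 1: X = 0.721.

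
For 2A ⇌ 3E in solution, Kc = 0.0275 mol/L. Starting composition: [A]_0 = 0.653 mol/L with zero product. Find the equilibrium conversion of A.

Let X = conversion of A; extent ξ = 0.653X/2 mol/L.
Concentrations: [A] = 0.653 − 0.653X; [E] = 0.98X.
Kc = [E]^3 / ([A]^2).
Solving Kc = 0.0275 for X ∈ (0,1): X = 0.200.

X = 0.200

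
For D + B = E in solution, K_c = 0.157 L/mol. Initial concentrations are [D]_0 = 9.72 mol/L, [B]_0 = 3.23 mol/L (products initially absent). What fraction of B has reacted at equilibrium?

X = 0.555

Let X = conversion of B; extent ξ = 3.23·X mol/L.
Concentrations: [D] = 9.72 − 3.23X; [B] = 3.23 − 3.23X; [E] = 3.23X.
K_c = [E] / ([D] [B]).
Setting equal to 0.157 and solving for X on (0,1) gives X = 0.555.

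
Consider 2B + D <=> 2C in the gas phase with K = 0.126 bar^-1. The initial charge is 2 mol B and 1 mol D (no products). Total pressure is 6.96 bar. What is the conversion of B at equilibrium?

Basis: 2 mol B initially; let X = conversion of B. Extent ξ = X.
Moles: n_B = 2 − 2X; n_D = 1 − X; n_C = 2X.
Summing: n_T = 3 − X.
Mole fractions y_i = n_i/n_T; K = p_C^2 / (p_B^2 p_D) with p_i = y_i·P.
This yields a degree-3 equation in X; solving on (0,1), X = 0.320.

X = 0.320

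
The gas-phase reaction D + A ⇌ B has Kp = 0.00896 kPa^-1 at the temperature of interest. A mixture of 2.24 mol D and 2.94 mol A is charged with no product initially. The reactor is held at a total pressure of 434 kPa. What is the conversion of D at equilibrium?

X = 0.615

Take 2.24 mol D as basis and let X be its fractional conversion, so ξ = 2.24X.
Mole table: n_D = 2.24 − 2.24X; n_A = 2.94 − 2.24X; n_B = 2.24X.
Summing: n_T = 5.18 − 2.24X.
y_i = n_i/n_T, p_i = y_i·P. Kp = p_B / (p_D p_A).
Equating to 0.00896 kPa^-1 and solving on 0 < X < 1: X = 0.615.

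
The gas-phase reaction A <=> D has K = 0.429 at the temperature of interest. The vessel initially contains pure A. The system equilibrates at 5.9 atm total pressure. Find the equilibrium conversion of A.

Let X = conversion of A (basis 1 mol A); extent of reaction ξ = X.
Species balance: n_A = 1 − X; n_D = X.
Total moles n_T = 1 (Δν = 0, constant).
y_i = n_i/n_T, p_i = y_i·P. K = p_D / (p_A).
Setting this equal to 0.429 and taking the physical root (0 < X < 1) gives X = 0.300.

X = 0.300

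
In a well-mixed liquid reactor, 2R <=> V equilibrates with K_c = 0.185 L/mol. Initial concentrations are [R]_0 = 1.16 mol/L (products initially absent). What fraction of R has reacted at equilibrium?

Let X = conversion of R; extent ξ = 1.16X/2 mol/L.
Concentrations: [R] = 1.16 − 1.16X; [V] = 0.58X.
K_c = [V] / ([R]^2).
Setting equal to 0.185 and solving for X on (0,1) gives X = 0.245.

X = 0.245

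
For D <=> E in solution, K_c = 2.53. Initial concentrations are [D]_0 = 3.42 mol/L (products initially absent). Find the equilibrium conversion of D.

X = 0.717

Let X = conversion of D; extent ξ = 3.42·X mol/L.
Concentrations: [D] = 3.42 − 3.42X; [E] = 3.42X.
K_c = [E] / ([D]).
Equating to 2.53: the physical root is X = 0.717.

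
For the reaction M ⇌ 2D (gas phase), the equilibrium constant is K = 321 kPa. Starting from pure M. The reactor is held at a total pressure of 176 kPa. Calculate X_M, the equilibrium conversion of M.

X = 0.560

Basis: 1 mol M initially; let X = conversion of M. Extent ξ = X.
Species balance: n_M = 1 − X; n_D = 2X.
Total moles n_T = 1 + X.
With p_i = (n_i/n_T)P, K = p_D^2 / (p_M).
Equating to 321 kPa and solving on 0 < X < 1: X = 0.560.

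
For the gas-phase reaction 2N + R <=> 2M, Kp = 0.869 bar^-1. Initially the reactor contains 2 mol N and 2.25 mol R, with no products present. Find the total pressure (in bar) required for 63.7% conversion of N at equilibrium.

Let X = conversion of N (basis 2 mol N); extent of reaction ξ = X.
Mole table: n_N = 2 − 2X; n_R = 2.25 − X; n_M = 2X.
Summing: n_T = 4.25 − X.
Kp = p_M^2 / (p_N^2 p_R) with p_i = (n_i/n_T)·P.
At X = 0.637: the mole-fraction product g(X) = Π y_i^ν_i = 6.898. Since Kp = g(X)·P^{-1}, P = (g/Kp)^(1/1) = (6.898/0.869)^(1/1) = 7.94 bar.

P = 7.94 bar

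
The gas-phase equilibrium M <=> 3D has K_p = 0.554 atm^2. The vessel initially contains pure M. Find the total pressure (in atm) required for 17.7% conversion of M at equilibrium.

P = 2.36 atm

Let X = conversion of M (basis 1 mol M); extent of reaction ξ = X.
At extent ξ: n_M = 1 − X; n_D = 3X.
Total moles n_T = 1 + 2X.
K_p = p_D^3 / (p_M) with p_i = (n_i/n_T)·P.
At X = 0.177: the mole-fraction product g(X) = Π y_i^ν_i = 0.09923. Since K_p = g(X)·P^{2}, P = (K_p/g)^(1/2) = (0.554/0.09923)^(1/2) = 2.36 atm.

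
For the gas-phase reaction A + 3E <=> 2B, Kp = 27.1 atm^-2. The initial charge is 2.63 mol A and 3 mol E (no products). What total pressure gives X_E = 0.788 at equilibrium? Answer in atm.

P = 1.78 atm

Basis: 3 mol E initially; let X = conversion of E. Extent ξ = X.
Species balance: n_A = 2.63 − X; n_E = 3 − 3X; n_B = 2X.
Summing: n_T = 5.63 − 2X.
Kp = p_B^2 / (p_A p_E^3) with p_i = (n_i/n_T)·P.
At X = 0.788: the mole-fraction product g(X) = Π y_i^ν_i = 86.14. Since Kp = g(X)·P^{-2}, P = (g/Kp)^(1/2) = (86.14/27.1)^(1/2) = 1.78 atm.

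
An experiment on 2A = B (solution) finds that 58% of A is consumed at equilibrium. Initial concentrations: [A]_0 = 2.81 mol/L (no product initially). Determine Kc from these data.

Let X = conversion of A.
Concentrations: [A] = 2.81 − 2.81X; [B] = 1.41X.
At X = 0.58: [A] = 1.18, [B] = 0.815.
Kc = [B] / ([A]^2) = 0.585 L/mol.

Kc = 0.585 L/mol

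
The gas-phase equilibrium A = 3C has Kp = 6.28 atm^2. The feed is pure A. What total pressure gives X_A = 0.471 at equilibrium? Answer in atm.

Take 1 mol A as basis and let X be its fractional conversion, so ξ = X.
Moles: n_A = 1 − X; n_C = 3X.
Summing: n_T = 1 + 2X.
Kp = p_C^3 / (p_A) with p_i = (n_i/n_T)·P.
At X = 0.471: the mole-fraction product g(X) = Π y_i^ν_i = 1.414. Since Kp = g(X)·P^{2}, P = (Kp/g)^(1/2) = (6.28/1.414)^(1/2) = 2.11 atm.

P = 2.11 atm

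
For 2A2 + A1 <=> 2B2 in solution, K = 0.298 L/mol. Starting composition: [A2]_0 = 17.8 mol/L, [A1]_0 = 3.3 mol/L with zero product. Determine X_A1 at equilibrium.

X = 0.812

Let X = conversion of A1; extent ξ = 3.3·X mol/L.
Concentrations: [A2] = 17.8 − 6.6X; [A1] = 3.3 − 3.3X; [B2] = 6.6X.
K = [B2]^2 / ([A2]^2 [A1]).
This equals 0.298 at X = 0.812 (the root in 0 < X < 1).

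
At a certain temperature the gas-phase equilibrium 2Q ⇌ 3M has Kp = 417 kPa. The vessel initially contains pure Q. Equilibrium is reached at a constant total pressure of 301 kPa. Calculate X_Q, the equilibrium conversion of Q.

Take 1 mol Q as basis and let X be its fractional conversion, so ξ = 0.5X.
Mole table: n_Q = 1 − X; n_M = 1.5X.
Summing: n_T = 1 + 0.5X.
y_i = n_i/n_T, p_i = y_i·P. Kp = p_M^3 / (p_Q^2).
Substituting and setting equal to 417 kPa gives a polynomial in X; the root in (0,1) is X = 0.503.

X = 0.503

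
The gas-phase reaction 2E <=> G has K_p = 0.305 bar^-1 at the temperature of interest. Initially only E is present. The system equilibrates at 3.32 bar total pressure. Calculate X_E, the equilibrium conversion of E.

X = 0.555

Basis: 1 mol E initially; let X = conversion of E. Extent ξ = 0.5X.
Mole table: n_E = 1 − X; n_G = 0.5X.
Total moles n_T = 1 − 0.5X.
y_i = n_i/n_T, p_i = y_i·P. K_p = p_G / (p_E^2).
Equating to 0.305 bar^-1 and solving on 0 < X < 1: X = 0.555.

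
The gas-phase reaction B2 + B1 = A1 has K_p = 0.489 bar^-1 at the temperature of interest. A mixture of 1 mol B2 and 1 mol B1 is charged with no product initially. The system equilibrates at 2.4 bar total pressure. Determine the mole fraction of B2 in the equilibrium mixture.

Let X = conversion of B2 (basis 1 mol B2); extent of reaction ξ = X.
At extent ξ: n_B2 = 1 − X; n_B1 = 1 − X; n_A1 = X.
Total moles n_T = 2 − X.
With p_i = (n_i/n_T)P, K_p = p_A1 / (p_B2 p_B1).
Substituting and setting equal to 0.489 bar^-1 gives a polynomial in X; the root in (0,1) is X = 0.322.
Then n_B2 = 0.678, n_T = 1.68, so y_B2 = 0.404.

y_B2 = 0.404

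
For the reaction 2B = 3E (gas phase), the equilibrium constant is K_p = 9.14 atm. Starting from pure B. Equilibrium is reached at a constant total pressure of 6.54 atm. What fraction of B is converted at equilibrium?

Basis: 1 mol B initially; let X = conversion of B. Extent ξ = 0.5X.
At extent ξ: n_B = 1 − X; n_E = 1.5X.
Total moles n_T = 1 + 0.5X.
With p_i = (n_i/n_T)P, K_p = p_E^3 / (p_B^2).
Equating to 9.14 atm and solving on 0 < X < 1: X = 0.504.

X = 0.504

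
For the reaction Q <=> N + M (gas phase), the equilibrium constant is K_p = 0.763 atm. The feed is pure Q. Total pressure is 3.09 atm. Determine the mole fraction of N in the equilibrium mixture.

Let X = conversion of Q (basis 1 mol Q); extent of reaction ξ = X.
Species balance: n_Q = 1 − X; n_N = X; n_M = X.
Total moles n_T = 1 + X.
With p_i = (n_i/n_T)P, K_p = p_N p_M / (p_Q).
This yields a degree-2 equation in X; solving on (0,1), X = 0.445.
Then n_N = 0.445, n_T = 1.45, so y_N = 0.308.

y_N = 0.308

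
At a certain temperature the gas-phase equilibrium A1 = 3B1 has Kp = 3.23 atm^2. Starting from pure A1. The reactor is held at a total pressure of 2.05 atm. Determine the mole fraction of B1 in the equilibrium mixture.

Let X = conversion of A1 (basis 1 mol A1); extent of reaction ξ = X.
Moles: n_A1 = 1 − X; n_B1 = 3X.
Summing: n_T = 1 + 2X.
y_i = n_i/n_T, p_i = y_i·P. Kp = p_B1^3 / (p_A1).
This yields a degree-3 equation in X; solving on (0,1), X = 0.379.
Then n_B1 = 1.14, n_T = 1.76, so y_B1 = 0.647.

y_B1 = 0.647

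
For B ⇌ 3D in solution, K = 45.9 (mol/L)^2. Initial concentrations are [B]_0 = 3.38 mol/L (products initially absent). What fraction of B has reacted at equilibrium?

Let X = conversion of B; extent ξ = 3.38·X mol/L.
Concentrations: [B] = 3.38 − 3.38X; [D] = 10.1X.
K = [D]^3 / ([B]).
This equals 45.9 at X = 0.437 (the root in 0 < X < 1).

X = 0.437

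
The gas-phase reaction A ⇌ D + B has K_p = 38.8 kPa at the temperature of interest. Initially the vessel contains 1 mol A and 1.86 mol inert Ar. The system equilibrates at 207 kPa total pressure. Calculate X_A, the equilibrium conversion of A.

Take 1 mol A as basis and let X be its fractional conversion, so ξ = X.
Moles: n_A = 1 − X; n_D = X; n_B = X; n_I = 1.86 (inert).
Summing: n_T = 2.86 + X.
With p_i = (n_i/n_T)P, K_p = p_D p_B / (p_A).
Setting this equal to 38.8 kPa and taking the physical root (0 < X < 1) gives X = 0.541.

X = 0.541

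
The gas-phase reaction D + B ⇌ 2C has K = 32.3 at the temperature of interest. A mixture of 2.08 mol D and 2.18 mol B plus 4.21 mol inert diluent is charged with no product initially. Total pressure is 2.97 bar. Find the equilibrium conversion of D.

Basis: 2.08 mol D initially; let X = conversion of D. Extent ξ = 2.08X.
Mole table: n_D = 2.08 − 2.08X; n_B = 2.18 − 2.08X; n_C = 4.16X; n_I = 4.21 (inert).
Since Δν = 0, n_T = 8.47 throughout.
y_i = n_i/n_T, p_i = y_i·P. K = p_C^2 / (p_D p_B).
Equating to 32.3 and solving on 0 < X < 1: X = 0.757.

X = 0.757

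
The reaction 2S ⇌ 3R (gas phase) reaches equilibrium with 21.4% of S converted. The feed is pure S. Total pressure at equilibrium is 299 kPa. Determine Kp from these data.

Let X = conversion of S (basis 1 mol S); extent of reaction ξ = 0.5X.
Moles: n_S = 1 − X; n_R = 1.5X.
Total moles n_T = 1 + 0.5X.
At X = 0.214: n_S = 0.786, n_R = 0.321, n_T = 1.11.
p_i = (n_i/n_T)·P. Kp = p_R^3 / (p_S^2) = 14.5 kPa.

Kp = 14.5 kPa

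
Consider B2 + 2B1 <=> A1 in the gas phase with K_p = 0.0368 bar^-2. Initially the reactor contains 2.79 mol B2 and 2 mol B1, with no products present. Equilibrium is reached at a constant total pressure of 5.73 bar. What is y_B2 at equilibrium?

Let X = conversion of B1 (basis 2 mol B1); extent of reaction ξ = X.
Mole table: n_B2 = 2.79 − X; n_B1 = 2 − 2X; n_A1 = X.
Summing: n_T = 4.79 − 2X.
With p_i = (n_i/n_T)P, K_p = p_A1 / (p_B2 p_B1^2).
Equating to 0.0368 bar^-2 and solving on 0 < X < 1: X = 0.320.
Then n_B2 = 2.47, n_T = 4.15, so y_B2 = 0.595.

y_B2 = 0.595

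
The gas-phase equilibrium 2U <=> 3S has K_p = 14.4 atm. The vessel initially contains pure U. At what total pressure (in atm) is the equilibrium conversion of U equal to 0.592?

P = 4.44 atm

Let X = conversion of U (basis 1 mol U); extent of reaction ξ = 0.5X.
Species balance: n_U = 1 − X; n_S = 1.5X.
Total moles n_T = 1 + 0.5X.
K_p = p_S^3 / (p_U^2) with p_i = (n_i/n_T)·P.
At X = 0.592: the mole-fraction product g(X) = Π y_i^ν_i = 3.246. Since K_p = g(X)·P^{1}, P = (K_p/g)^(1/1) = (14.4/3.246)^(1/1) = 4.44 atm.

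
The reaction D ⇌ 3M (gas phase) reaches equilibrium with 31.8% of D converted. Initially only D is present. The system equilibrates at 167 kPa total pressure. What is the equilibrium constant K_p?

Basis: 1 mol D initially; let X = conversion of D. Extent ξ = X.
Mole table: n_D = 1 − X; n_M = 3X.
Total moles n_T = 1 + 2X.
At X = 0.318: n_D = 0.682, n_M = 0.954, n_T = 1.64.
p_i = (n_i/n_T)·P. K_p = p_M^3 / (p_D) = 1.33e+04 kPa^2.

K_p = 1.33e+04 kPa^2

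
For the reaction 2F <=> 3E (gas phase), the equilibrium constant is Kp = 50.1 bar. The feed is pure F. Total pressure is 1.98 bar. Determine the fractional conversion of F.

Basis: 1 mol F initially; let X = conversion of F. Extent ξ = 0.5X.
Moles: n_F = 1 − X; n_E = 1.5X.
Summing: n_T = 1 + 0.5X.
With p_i = (n_i/n_T)P, Kp = p_E^3 / (p_F^2).
This yields a degree-3 equation in X; solving on (0,1), X = 0.785.

X = 0.785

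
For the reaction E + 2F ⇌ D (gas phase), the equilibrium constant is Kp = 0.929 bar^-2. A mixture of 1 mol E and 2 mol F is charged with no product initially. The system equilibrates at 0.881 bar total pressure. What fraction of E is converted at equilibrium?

X = 0.212

Basis: 1 mol E initially; let X = conversion of E. Extent ξ = X.
Moles: n_E = 1 − X; n_F = 2 − 2X; n_D = X.
n_T = Σnᵢ = 3 − 2X.
With p_i = (n_i/n_T)P, Kp = p_D / (p_E p_F^2).
Substituting and setting equal to 0.929 bar^-2 gives a polynomial in X; the root in (0,1) is X = 0.212.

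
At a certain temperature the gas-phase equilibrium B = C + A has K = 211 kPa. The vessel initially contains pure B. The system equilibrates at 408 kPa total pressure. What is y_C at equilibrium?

y_C = 0.369

Take 1 mol B as basis and let X be its fractional conversion, so ξ = X.
Species balance: n_B = 1 − X; n_C = X; n_A = X.
Total moles n_T = 1 + X.
y_i = n_i/n_T, p_i = y_i·P. K = p_C p_A / (p_B).
Setting this equal to 211 kPa and taking the physical root (0 < X < 1) gives X = 0.584.
Then n_C = 0.584, n_T = 1.58, so y_C = 0.369.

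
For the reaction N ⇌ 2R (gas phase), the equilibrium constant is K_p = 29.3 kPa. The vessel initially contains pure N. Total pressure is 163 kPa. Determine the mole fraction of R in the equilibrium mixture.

y_R = 0.344

Take 1 mol N as basis and let X be its fractional conversion, so ξ = X.
Mole table: n_N = 1 − X; n_R = 2X.
Total moles n_T = 1 + X.
y_i = n_i/n_T, p_i = y_i·P. K_p = p_R^2 / (p_N).
Equating to 29.3 kPa and solving on 0 < X < 1: X = 0.207.
Then n_R = 0.415, n_T = 1.21, so y_R = 0.344.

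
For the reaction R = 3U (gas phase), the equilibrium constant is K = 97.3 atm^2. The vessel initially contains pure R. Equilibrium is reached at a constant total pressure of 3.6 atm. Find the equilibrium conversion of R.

Take 1 mol R as basis and let X be its fractional conversion, so ξ = X.
Species balance: n_R = 1 − X; n_U = 3X.
Total moles n_T = 1 + 2X.
Mole fractions y_i = n_i/n_T; K = p_U^3 / (p_R) with p_i = y_i·P.
Substituting and setting equal to 97.3 atm^2 gives a polynomial in X; the root in (0,1) is X = 0.755.

X = 0.755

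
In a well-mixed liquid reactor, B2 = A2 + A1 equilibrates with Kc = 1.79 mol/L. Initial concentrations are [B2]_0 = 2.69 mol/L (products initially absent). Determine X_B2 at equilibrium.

Let X = conversion of B2; extent ξ = 2.69·X mol/L.
Concentrations: [B2] = 2.69 − 2.69X; [A2] = 2.69X; [A1] = 2.69X.
Kc = [A2] [A1] / ([B2]).
Solving Kc = 1.79 for X ∈ (0,1): X = 0.548.

X = 0.548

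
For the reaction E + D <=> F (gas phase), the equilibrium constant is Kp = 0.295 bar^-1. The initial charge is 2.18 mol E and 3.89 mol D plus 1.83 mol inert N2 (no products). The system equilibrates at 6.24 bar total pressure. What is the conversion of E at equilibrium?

X = 0.438

Basis: 2.18 mol E initially; let X = conversion of E. Extent ξ = 2.18X.
At extent ξ: n_E = 2.18 − 2.18X; n_D = 3.89 − 2.18X; n_F = 2.18X; n_I = 1.83 (inert).
Total moles n_T = 7.9 − 2.18X.
Mole fractions y_i = n_i/n_T; Kp = p_F / (p_E p_D) with p_i = y_i·P.
Substituting and setting equal to 0.295 bar^-1 gives a polynomial in X; the root in (0,1) is X = 0.438.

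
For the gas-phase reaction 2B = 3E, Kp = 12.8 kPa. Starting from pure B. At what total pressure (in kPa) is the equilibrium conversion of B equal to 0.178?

Basis: 1 mol B initially; let X = conversion of B. Extent ξ = 0.5X.
Moles: n_B = 1 − X; n_E = 1.5X.
Summing: n_T = 1 + 0.5X.
Kp = p_E^3 / (p_B^2) with p_i = (n_i/n_T)·P.
At X = 0.178: the mole-fraction product g(X) = Π y_i^ν_i = 0.02587. Since Kp = g(X)·P^{1}, P = (Kp/g)^(1/1) = (12.8/0.02587)^(1/1) = 495 kPa.

P = 495 kPa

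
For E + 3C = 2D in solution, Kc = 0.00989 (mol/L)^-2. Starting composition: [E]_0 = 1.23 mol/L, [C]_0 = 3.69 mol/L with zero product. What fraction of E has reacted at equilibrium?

Let X = conversion of E; extent ξ = 1.23·X mol/L.
Concentrations: [E] = 1.23 − 1.23X; [C] = 3.69 − 3.69X; [D] = 2.46X.
Kc = [D]^2 / ([E] [C]^3).
Setting equal to 0.00989 and solving for X on (0,1) gives X = 0.202.

X = 0.202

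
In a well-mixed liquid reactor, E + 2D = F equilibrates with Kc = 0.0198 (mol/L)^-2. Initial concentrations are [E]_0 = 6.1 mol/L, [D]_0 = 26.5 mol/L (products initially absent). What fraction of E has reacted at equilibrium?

X = 0.840

Let X = conversion of E; extent ξ = 6.1·X mol/L.
Concentrations: [E] = 6.1 − 6.1X; [D] = 26.5 − 12.2X; [F] = 6.1X.
Kc = [F] / ([E] [D]^2).
Equating to 0.0198 (mol/L)^-2: the physical root is X = 0.840.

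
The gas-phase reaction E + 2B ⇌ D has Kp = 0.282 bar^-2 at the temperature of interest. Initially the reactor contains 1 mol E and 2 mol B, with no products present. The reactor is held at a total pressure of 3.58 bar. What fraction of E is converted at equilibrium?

X = 0.483

Let X = conversion of E (basis 1 mol E); extent of reaction ξ = X.
Moles: n_E = 1 − X; n_B = 2 − 2X; n_D = X.
Summing: n_T = 3 − 2X.
Mole fractions y_i = n_i/n_T; Kp = p_D / (p_E p_B^2) with p_i = y_i·P.
This yields a degree-3 equation in X; solving on (0,1), X = 0.483.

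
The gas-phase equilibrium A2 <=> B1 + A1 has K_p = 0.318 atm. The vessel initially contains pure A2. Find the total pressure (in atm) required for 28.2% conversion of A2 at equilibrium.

Basis: 1 mol A2 initially; let X = conversion of A2. Extent ξ = X.
Species balance: n_A2 = 1 − X; n_B1 = X; n_A1 = X.
n_T = Σnᵢ = 1 + X.
K_p = p_B1 p_A1 / (p_A2) with p_i = (n_i/n_T)·P.
At X = 0.282: the mole-fraction product g(X) = Π y_i^ν_i = 0.08639. Since K_p = g(X)·P^{1}, P = (K_p/g)^(1/1) = (0.318/0.08639)^(1/1) = 3.68 atm.

P = 3.68 atm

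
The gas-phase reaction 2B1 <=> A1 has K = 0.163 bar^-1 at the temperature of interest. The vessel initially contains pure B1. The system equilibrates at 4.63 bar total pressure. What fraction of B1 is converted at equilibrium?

Let X = conversion of B1 (basis 1 mol B1); extent of reaction ξ = 0.5X.
Species balance: n_B1 = 1 − X; n_A1 = 0.5X.
Summing: n_T = 1 − 0.5X.
Mole fractions y_i = n_i/n_T; K = p_A1 / (p_B1^2) with p_i = y_i·P.
Setting this equal to 0.163 bar^-1 and taking the physical root (0 < X < 1) gives X = 0.501.

X = 0.501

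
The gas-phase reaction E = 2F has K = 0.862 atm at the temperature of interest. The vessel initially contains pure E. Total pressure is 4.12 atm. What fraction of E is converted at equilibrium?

X = 0.223

Let X = conversion of E (basis 1 mol E); extent of reaction ξ = X.
Mole table: n_E = 1 − X; n_F = 2X.
n_T = Σnᵢ = 1 + X.
Mole fractions y_i = n_i/n_T; K = p_F^2 / (p_E) with p_i = y_i·P.
Setting this equal to 0.862 atm and taking the physical root (0 < X < 1) gives X = 0.223.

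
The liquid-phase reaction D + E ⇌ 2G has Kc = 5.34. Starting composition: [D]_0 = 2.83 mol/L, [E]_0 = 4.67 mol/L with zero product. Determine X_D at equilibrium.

X = 0.664

Let X = conversion of D; extent ξ = 2.83·X mol/L.
Concentrations: [D] = 2.83 − 2.83X; [E] = 4.67 − 2.83X; [G] = 5.66X.
Kc = [G]^2 / ([D] [E]).
Setting equal to 5.34 and solving for X on (0,1) gives X = 0.664.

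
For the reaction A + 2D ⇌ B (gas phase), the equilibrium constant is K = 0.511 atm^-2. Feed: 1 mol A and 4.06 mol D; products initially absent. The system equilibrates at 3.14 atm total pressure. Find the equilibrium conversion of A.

X = 0.725

Let X = conversion of A (basis 1 mol A); extent of reaction ξ = X.
Species balance: n_A = 1 − X; n_D = 4.06 − 2X; n_B = X.
Total moles n_T = 5.06 − 2X.
With p_i = (n_i/n_T)P, K = p_B / (p_A p_D^2).
Equating to 0.511 atm^-2 and solving on 0 < X < 1: X = 0.725.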